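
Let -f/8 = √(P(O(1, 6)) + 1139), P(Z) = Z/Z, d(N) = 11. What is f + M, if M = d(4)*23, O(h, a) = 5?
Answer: 253 - 16*√285 ≈ -17.111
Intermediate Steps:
P(Z) = 1
M = 253 (M = 11*23 = 253)
f = -16*√285 (f = -8*√(1 + 1139) = -16*√285 ≈ -270.11)
f + M = -16*√285 + 253 = 253 - 16*√285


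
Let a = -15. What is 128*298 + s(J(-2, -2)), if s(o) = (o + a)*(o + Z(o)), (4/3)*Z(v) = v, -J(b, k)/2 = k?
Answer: 38067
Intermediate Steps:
J(b, k) = -2*k
Z(v) = 3*v/4
s(o) = 7*o*(-15 + o)/4 (s(o) = (o - 15)*(o + 3*o/4) = (-15 + o)*(7*o/4) = 7*o*(-15 + o)/4)
128*298 + s(J(-2, -2)) = 128*298 + 7*(-2*(-2))*(-15 - 2*(-2))/4 = 38144 + (7/4)*4*(-15 + 4) = 38144 + (7/4)*4*(-11) = 38144 - 77 = 38067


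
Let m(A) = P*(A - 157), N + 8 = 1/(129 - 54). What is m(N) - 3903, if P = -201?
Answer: 731483/25 ≈ 29259.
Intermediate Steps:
N = -599/75 (N = -8 + 1/(129 - 54) = -8 + 1/75 = -599/75 ≈ -7.9867)
m(A) = 31557 - 201*A (m(A) = -201*(A - 157) = -201*(-157 + A) = 31557 - 201*A)
m(N) - 3903 = (31557 - 201*(-599/75)) - 3903 = (31557 + 40133/25) - 3903 = 829058/25 - 3903 = 731483/25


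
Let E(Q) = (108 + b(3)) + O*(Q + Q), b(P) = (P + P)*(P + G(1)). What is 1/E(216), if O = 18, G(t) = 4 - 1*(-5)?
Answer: 1/7956 ≈ 0.00012569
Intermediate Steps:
G(t) = 9 (G(t) = 4 + 5 = 9)
b(P) = 2*P*(9 + P) (b(P) = (P + P)*(P + 9) = (2*P)*(9 + P) = 2*P*(9 + P))
E(Q) = 180 + 36*Q (E(Q) = (108 + 2*3*(9 + 3)) + 18*(Q + Q) = (108 + 2*3*12) + 18*(2*Q) = (108 + 72) + 36*Q = 180 + 36*Q)
1/E(216) = 1/(180 + 36*216) = 1/(180 + 7776) = 1/7956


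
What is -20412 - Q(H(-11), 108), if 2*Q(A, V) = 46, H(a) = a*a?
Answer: -20435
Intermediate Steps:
H(a) = a²
Q(A, V) = 23 (Q(A, V) = (½)*46 = 23)
-20412 - Q(H(-11), 108) = -20412 - 1*23 = -20412 - 23 = -20435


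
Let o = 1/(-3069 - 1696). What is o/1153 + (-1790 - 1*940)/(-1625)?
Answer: 46149973/27470225 ≈ 1.6800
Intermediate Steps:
o = -1/4765 (o = 1/(-4765) = -1/4765 ≈ -0.00020986)
o/1153 + (-1790 - 1*940)/(-1625) = -1/4765/1153 + (-1790 - 1*940)/(-1625) = -1/4765*1/1153 + (-1790 - 940)*(-1/1625) = -1/5494045 - 2730*(-1/1625) = -1/5494045 + 42/25 = 46149973/27470225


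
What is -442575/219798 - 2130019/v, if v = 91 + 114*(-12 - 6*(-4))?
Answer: -52091070343/35631698 ≈ -1461.9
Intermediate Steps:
v = 1459 (v = 91 + 114*(-12 + 24) = 91 + 114*12 = 91 + 1368 = 1459)
-442575/219798 - 2130019/v = -442575/219798 - 2130019/1459 = -442575*1/219798 - 2130019*1/1459 = -49175/24422 - 2130019/1459 = -52091070343/35631698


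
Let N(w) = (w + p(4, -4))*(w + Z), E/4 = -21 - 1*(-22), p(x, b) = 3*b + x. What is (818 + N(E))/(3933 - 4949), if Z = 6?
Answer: -389/508 ≈ -0.76575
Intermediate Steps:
p(x, b) = x + 3*b
E = 4 (E = 4*(-21 - 1*(-22)) = 4*(-21 + 22) = 4*1 = 4)
N(w) = (-8 + w)*(6 + w) (N(w) = (w + (4 + 3*(-4)))*(w + 6) = (w + (4 - 12))*(6 + w) = (w - 8)*(6 + w) = (-8 + w)*(6 + w))
(818 + N(E))/(3933 - 4949) = (818 + (-48 + 4**2 - 2*4))/(3933 - 4949) = (818 + (-48 + 16 - 8))/(-1016) = (818 - 40)*(-1/1016) = 778*(-1/1016) = -389/508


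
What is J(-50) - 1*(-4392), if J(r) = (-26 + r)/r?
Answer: 109838/25 ≈ 4393.5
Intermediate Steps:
J(r) = (-26 + r)/r
J(-50) - 1*(-4392) = (-26 - 50)/(-50) - 1*(-4392) = -1/50*(-76) + 4392 = 38/25 + 4392 = 109838/25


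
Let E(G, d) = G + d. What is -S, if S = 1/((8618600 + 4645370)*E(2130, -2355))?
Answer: 1/2984393250 ≈ 3.3508e-10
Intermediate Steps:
S = -1/2984393250 (S = 1/((8618600 + 4645370)*(2130 - 2355)) = 1/(13263970*(-225)) = (1/13263970)*(-1/225) = -1/2984393250 ≈ -3.3508e-10)
-S = -1*(-1/2984393250) = 1/2984393250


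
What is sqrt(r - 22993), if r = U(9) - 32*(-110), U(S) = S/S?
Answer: 4*I*sqrt(1217) ≈ 139.54*I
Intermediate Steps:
U(S) = 1
r = 3521 (r = 1 - 32*(-110) = 1 + 3520 = 3521)
sqrt(r - 22993) = sqrt(3521 - 22993) = sqrt(-19472) = 4*I*sqrt(1217)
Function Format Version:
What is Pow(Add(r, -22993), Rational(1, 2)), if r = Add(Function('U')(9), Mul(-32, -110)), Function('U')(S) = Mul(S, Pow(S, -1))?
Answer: Mul(4, I, Pow(1217, Rational(1, 2))) ≈ Mul(139.54, I)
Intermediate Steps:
Function('U')(S) = 1
r = 3521 (r = Add(1, Mul(-32, -110)) = Add(1, 3520) = 3521)
Pow(Add(r, -22993), Rational(1, 2)) = Pow(Add(3521, -22993), Rational(1, 2)) = Pow(-19472, Rational(1, 2)) = Mul(4, I, Pow(1217, Rational(1, 2)))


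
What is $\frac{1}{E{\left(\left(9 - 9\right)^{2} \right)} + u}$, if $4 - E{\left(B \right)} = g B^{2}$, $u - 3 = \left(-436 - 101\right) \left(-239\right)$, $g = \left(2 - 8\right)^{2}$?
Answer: $\frac{1}{128350} \approx 7.7912 \cdot 10^{-6}$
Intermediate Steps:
$g = 36$ ($g = \left(-6\right)^{2} = 36$)
$u = 128346$ ($u = 3 + \left(-436 - 101\right) \left(-239\right) = 3 - -128343 = 3 + 128343 = 128346$)
$E{\left(B \right)} = 4 - 36 B^{2}$
$\frac{1}{E{\left(\left(9 - 9\right)^{2} \right)} + u} = \frac{1}{\left(4 - 36 \left(\left(9 - 9\right)^{2}\right)^{2}\right) + 128346} = \frac{1}{\left(4 - 36 \left(0^{2}\right)^{2}\right) + 128346} = \frac{1}{\left(4 - 36 \cdot 0^{2}\right) + 128346} = \frac{1}{\left(4 - 0\right) + 128346} = \frac{1}{\left(4 + 0\right) + 128346} = \frac{1}{4 + 128346} = \frac{1}{128350}$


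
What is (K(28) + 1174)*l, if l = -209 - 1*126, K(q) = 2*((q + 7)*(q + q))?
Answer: -1706490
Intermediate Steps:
K(q) = 4*q*(7 + q) (K(q) = 2*((7 + q)*(2*q)) = 2*(2*q*(7 + q)) = 4*q*(7 + q))
l = -335 (l = -209 - 126 = -335)
(K(28) + 1174)*l = (4*28*(7 + 28) + 1174)*(-335) = (4*28*35 + 1174)*(-335) = (3920 + 1174)*(-335) = 5094*(-335) = -1706490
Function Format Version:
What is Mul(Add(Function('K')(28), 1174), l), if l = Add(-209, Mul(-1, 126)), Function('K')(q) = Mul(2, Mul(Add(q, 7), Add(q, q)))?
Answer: -1706490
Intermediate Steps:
Function('K')(q) = Mul(4, q, Add(7, q)) (Function('K')(q) = Mul(2, Mul(Add(7, q), Mul(2, q))) = Mul(2, Mul(2, q, Add(7, q))) = Mul(4, q, Add(7, q)))
l = -335 (l = Add(-209, -126) = -335)
Mul(Add(Function('K')(28), 1174), l) = Mul(Add(Mul(4, 28, Add(7, 28)), 1174), -335) = Mul(Add(Mul(4, 28, 35), 1174), -335) = Mul(Add(3920, 1174), -335) = Mul(5094, -335) = -1706490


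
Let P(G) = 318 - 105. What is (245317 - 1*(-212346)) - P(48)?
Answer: 457450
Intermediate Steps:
P(G) = 213
(245317 - 1*(-212346)) - P(48) = (245317 - 1*(-212346)) - 1*213 = (245317 + 212346) - 213 = 457663 - 213 = 457450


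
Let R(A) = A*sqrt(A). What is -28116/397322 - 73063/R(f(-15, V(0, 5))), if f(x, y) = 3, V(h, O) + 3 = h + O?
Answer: -14058/198661 - 73063*sqrt(3)/9 ≈ -14061.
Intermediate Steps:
V(h, O) = -3 + O + h (V(h, O) = -3 + (h + O) = -3 + (O + h) = -3 + O + h)
R(A) = A**(3/2)
-28116/397322 - 73063/R(f(-15, V(0, 5))) = -28116/397322 - 73063*sqrt(3)/9 = -28116*1/397322 - 73063*sqrt(3)/9 = -14058/198661 - 73063*sqrt(3)/9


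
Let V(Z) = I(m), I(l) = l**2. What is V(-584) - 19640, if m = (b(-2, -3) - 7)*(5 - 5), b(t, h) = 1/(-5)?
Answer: -19640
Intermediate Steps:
b(t, h) = -1/5
m = 0 (m = (-1/5 - 7)*(5 - 5) = -36/5*0 = 0)
V(Z) = 0 (V(Z) = 0**2 = 0)
V(-584) - 19640 = 0 - 19640 = -19640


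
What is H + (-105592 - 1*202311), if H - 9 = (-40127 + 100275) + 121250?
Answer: -126496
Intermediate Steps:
H = 181407 (H = 9 + ((-40127 + 100275) + 121250) = 9 + (60148 + 121250) = 9 + 181398 = 181407)
H + (-105592 - 1*202311) = 181407 + (-105592 - 1*202311) = 181407 + (-105592 - 202311) = 181407 - 307903 = -126496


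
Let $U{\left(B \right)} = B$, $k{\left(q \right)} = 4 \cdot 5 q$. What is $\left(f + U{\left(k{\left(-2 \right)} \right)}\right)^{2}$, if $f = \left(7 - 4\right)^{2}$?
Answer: $961$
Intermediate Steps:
$k{\left(q \right)} = 20 q$
$f = 9$ ($f = 3^{2} = 9$)
$\left(f + U{\left(k{\left(-2 \right)} \right)}\right)^{2} = \left(9 + 20 \left(-2\right)\right)^{2} = \left(9 - 40\right)^{2} = \left(-31\right)^{2} = 961$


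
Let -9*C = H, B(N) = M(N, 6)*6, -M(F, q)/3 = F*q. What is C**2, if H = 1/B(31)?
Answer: 1/907937424 ≈ 1.1014e-9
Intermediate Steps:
M(F, q) = -3*F*q
B(N) = -108*N (B(N) = -3*N*6*6 = -18*N*6 = -108*N)
H = -1/3348 (H = 1/(-108*31) = 1/(-3348) = -1/3348 ≈ -0.00029869)
C = 1/30132 (C = -1/9*(-1/3348) = 1/30132 ≈ 3.3187e-5)
C**2 = (1/30132)**2 = 1/907937424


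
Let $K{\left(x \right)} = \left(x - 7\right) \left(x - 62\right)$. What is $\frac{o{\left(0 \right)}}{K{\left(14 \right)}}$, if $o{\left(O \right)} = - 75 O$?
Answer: $0$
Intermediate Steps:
$K{\left(x \right)} = \left(-62 + x\right) \left(-7 + x\right)$ ($K{\left(x \right)} = \left(-7 + x\right) \left(-62 + x\right) = \left(-62 + x\right) \left(-7 + x\right)$)
$\frac{o{\left(0 \right)}}{K{\left(14 \right)}} = \frac{\left(-75\right) 0}{434 + 14^{2} - 966} = \frac{0}{434 + 196 - 966} = \frac{0}{-336} = 0 \left(- \frac{1}{336}\right) = 0$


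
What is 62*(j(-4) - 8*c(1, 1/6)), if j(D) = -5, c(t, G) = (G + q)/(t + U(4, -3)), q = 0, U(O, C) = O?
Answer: -4898/15 ≈ -326.53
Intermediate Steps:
c(t, G) = G/(4 + t) (c(t, G) = (G + 0)/(t + 4) = G/(4 + t))
62*(j(-4) - 8*c(1, 1/6)) = 62*(-5 - 8/(6*(4 + 1))) = 62*(-5 - 4/(3*5)) = 62*(-5 - 8*1/30) = 62*(-5 - 4/15) = 62*(-79/15) = -4898/15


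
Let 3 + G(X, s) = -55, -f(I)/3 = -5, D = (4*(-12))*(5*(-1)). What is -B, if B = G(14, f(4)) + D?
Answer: -182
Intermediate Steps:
D = 240 (D = -48*(-5) = 240)
f(I) = 15 (f(I) = -3*(-5) = 15)
G(X, s) = -58 (G(X, s) = -3 - 55 = -58)
B = 182 (B = -58 + 240 = 182)
-B = -1*182 = -182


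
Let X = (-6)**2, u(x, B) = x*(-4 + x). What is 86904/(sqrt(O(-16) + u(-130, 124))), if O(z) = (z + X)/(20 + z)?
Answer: 5112*sqrt(697)/205 ≈ 658.34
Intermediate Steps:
X = 36
O(z) = (36 + z)/(20 + z) (O(z) = (z + 36)/(20 + z) = (36 + z)/(20 + z))
86904/(sqrt(O(-16) + u(-130, 124))) = 86904/(sqrt((36 - 16)/(20 - 16) - 130*(-4 - 130))) = 86904/(sqrt(20/4 - 130*(-134))) = 86904/(sqrt((1/4)*20 + 17420)) = 86904/(sqrt(5 + 17420)) = 86904/(sqrt(17425)) = 86904/((5*sqrt(697))) = 86904*(sqrt(697)/3485) = 5112*sqrt(697)/205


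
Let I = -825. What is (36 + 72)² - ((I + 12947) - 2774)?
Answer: 2316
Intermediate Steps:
(36 + 72)² - ((I + 12947) - 2774) = (36 + 72)² - ((-825 + 12947) - 2774) = 108² - (12122 - 2774) = 11664 - 1*9348 = 11664 - 9348 = 2316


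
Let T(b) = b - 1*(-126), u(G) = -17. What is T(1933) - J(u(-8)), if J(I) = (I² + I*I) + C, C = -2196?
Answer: 3677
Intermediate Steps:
T(b) = 126 + b (T(b) = b + 126 = 126 + b)
J(I) = -2196 + 2*I² (J(I) = (I² + I*I) - 2196 = (I² + I²) - 2196 = 2*I² - 2196 = -2196 + 2*I²)
T(1933) - J(u(-8)) = (126 + 1933) - (-2196 + 2*(-17)²) = 2059 - (-2196 + 2*289) = 2059 - (-2196 + 578) = 2059 - 1*(-1618) = 2059 + 1618 = 3677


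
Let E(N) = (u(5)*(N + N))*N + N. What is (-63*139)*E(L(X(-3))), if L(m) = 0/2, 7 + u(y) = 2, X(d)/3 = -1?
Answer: 0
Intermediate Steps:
X(d) = -3 (X(d) = 3*(-1) = -3)
u(y) = -5 (u(y) = -7 + 2 = -5)
L(m) = 0 (L(m) = 0*(1/2) = 0)
E(N) = N - 10*N**2 (E(N) = (-5*(N + N))*N + N = (-10*N)*N + N = -10*N**2 + N = N - 10*N**2)
(-63*139)*E(L(X(-3))) = (-63*139)*(0*(1 - 10*0)) = -0*(1 + 0) = -0 = -8757*0 = 0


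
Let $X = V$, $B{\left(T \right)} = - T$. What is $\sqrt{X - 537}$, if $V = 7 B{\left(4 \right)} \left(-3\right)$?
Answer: $i \sqrt{453} \approx 21.284 i$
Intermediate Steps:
$V = 84$ ($V = 7 \left(\left(-1\right) 4\right) \left(-3\right) = 7 \left(-4\right) \left(-3\right) = \left(-28\right) \left(-3\right) = 84$)
$X = 84$
$\sqrt{X - 537} = \sqrt{84 - 537} = \sqrt{-453} = i \sqrt{453}$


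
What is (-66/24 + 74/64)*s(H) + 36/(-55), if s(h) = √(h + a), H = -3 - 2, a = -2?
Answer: -36/55 - 51*I*√7/32 ≈ -0.65455 - 4.2167*I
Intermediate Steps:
H = -5
s(h) = √(-2 + h) (s(h) = √(h - 2) = √(-2 + h))
(-66/24 + 74/64)*s(H) + 36/(-55) = (-66/24 + 74/64)*√(-2 - 5) + 36/(-55) = (-66*1/24 + 74*(1/64))*√(-7) + 36*(-1/55) = (-11/4 + 37/32)*(I*√7) - 36/55 = -51*I*√7/32 - 36/55 = -36/55 - 51*I*√7/32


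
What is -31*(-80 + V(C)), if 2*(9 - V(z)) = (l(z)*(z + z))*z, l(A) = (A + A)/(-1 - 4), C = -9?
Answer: 56203/5 ≈ 11241.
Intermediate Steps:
l(A) = -2*A/5 (l(A) = (2*A)/(-5) = (2*A)*(-1/5) = -2*A/5)
V(z) = 9 + 2*z**3/5 (V(z) = 9 - (-2*z/5)*(z + z)*z/2 = 9 - (-2*z/5)*(2*z)*z/2 = 9 - (-4*z**2/5)*z/2 = 9 - (-2)*z**3/5 = 9 + 2*z**3/5)
-31*(-80 + V(C)) = -31*(-80 + (9 + (2/5)*(-9)**3)) = -31*(-80 + (9 + (2/5)*(-729))) = -31*(-80 + (9 - 1458/5)) = -31*(-80 - 1413/5) = -31*(-1813/5) = 56203/5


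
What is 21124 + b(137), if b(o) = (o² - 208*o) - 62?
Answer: 11335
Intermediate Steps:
b(o) = -62 + o² - 208*o
21124 + b(137) = 21124 + (-62 + 137² - 208*137) = 21124 + (-62 + 18769 - 28496) = 21124 - 9789 = 11335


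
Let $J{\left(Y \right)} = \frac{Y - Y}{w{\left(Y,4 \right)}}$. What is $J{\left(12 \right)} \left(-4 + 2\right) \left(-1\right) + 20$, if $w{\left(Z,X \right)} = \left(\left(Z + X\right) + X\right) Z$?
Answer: $20$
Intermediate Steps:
$w{\left(Z,X \right)} = Z \left(Z + 2 X\right)$ ($w{\left(Z,X \right)} = \left(\left(X + Z\right) + X\right) Z = \left(Z + 2 X\right) Z = Z \left(Z + 2 X\right)$)
$J{\left(Y \right)} = 0$ ($J{\left(Y \right)} = \frac{Y - Y}{Y \left(Y + 2 \cdot 4\right)} = \frac{0}{Y \left(Y + 8\right)} = \frac{0}{Y \left(8 + Y\right)} = 0 \frac{1}{Y \left(8 + Y\right)} = 0$)
$J{\left(12 \right)} \left(-4 + 2\right) \left(-1\right) + 20 = 0 \left(-4 + 2\right) \left(-1\right) + 20 = 0 \left(\left(-2\right) \left(-1\right)\right) + 20 = 0 \cdot 2 + 20 = 0 + 20 = 20$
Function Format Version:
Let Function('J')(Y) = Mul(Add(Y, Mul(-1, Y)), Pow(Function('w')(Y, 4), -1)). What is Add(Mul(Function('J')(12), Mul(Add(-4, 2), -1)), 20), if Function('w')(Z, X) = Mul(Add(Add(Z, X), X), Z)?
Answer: 20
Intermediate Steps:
Function('w')(Z, X) = Mul(Z, Add(Z, Mul(2, X))) (Function('w')(Z, X) = Mul(Add(Add(X, Z), X), Z) = Mul(Add(Z, Mul(2, X)), Z) = Mul(Z, Add(Z, Mul(2, X))))
Function('J')(Y) = 0 (Function('J')(Y) = Mul(Add(Y, Mul(-1, Y)), Pow(Mul(Y, Add(Y, Mul(2, 4))), -1)) = Mul(0, Pow(Mul(Y, Add(Y, 8)), -1)) = Mul(0, Pow(Mul(Y, Add(8, Y)), -1)) = Mul(0, Mul(Pow(Y, -1), Pow(Add(8, Y), -1))) = 0)
Add(Mul(Function('J')(12), Mul(Add(-4, 2), -1)), 20) = Add(Mul(0, Mul(Add(-4, 2), -1)), 20) = Add(Mul(0, Mul(-2, -1)), 20) = Add(Mul(0, 2), 20) = Add(0, 20) = 20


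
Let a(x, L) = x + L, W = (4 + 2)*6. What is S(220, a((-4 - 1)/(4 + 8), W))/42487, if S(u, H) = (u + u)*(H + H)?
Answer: 93940/127461 ≈ 0.73701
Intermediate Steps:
W = 36 (W = 6*6 = 36)
a(x, L) = L + x
S(u, H) = 4*H*u (S(u, H) = (2*u)*(2*H) = 4*H*u)
S(220, a((-4 - 1)/(4 + 8), W))/42487 = (4*(36 + (-4 - 1)/(4 + 8))*220)/42487 = (4*(36 - 5/12)*220)*(1/42487) = (4*(427/12)*220)*(1/42487) = (93940/3)*(1/42487) = 93940/127461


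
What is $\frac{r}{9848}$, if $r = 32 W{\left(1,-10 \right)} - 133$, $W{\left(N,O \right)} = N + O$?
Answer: $- \frac{421}{9848} \approx -0.04275$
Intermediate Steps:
$r = -421$ ($r = 32 \left(1 - 10\right) - 133 = 32 \left(-9\right) - 133 = -288 - 133 = -421$)
$\frac{r}{9848} = - \frac{421}{9848}$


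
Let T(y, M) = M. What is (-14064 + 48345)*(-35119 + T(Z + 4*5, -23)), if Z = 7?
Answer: -1204702902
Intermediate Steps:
(-14064 + 48345)*(-35119 + T(Z + 4*5, -23)) = (-14064 + 48345)*(-35119 - 23) = 34281*(-35142) = -1204702902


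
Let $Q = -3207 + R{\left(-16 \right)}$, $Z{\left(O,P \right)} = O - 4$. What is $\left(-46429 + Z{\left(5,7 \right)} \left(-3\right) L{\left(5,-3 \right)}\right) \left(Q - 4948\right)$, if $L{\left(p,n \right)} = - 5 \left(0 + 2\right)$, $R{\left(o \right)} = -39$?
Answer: $380193406$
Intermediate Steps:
$Z{\left(O,P \right)} = -4 + O$
$L{\left(p,n \right)} = -10$ ($L{\left(p,n \right)} = \left(-5\right) 2 = -10$)
$Q = -3246$ ($Q = -3207 - 39 = -3246$)
$\left(-46429 + Z{\left(5,7 \right)} \left(-3\right) L{\left(5,-3 \right)}\right) \left(Q - 4948\right) = \left(-46429 + \left(-4 + 5\right) \left(-3\right) \left(-10\right)\right) \left(-3246 - 4948\right) = \left(-46429 + 1 \left(-3\right) \left(-10\right)\right) \left(-8194\right) = \left(-46429 - -30\right) \left(-8194\right) = \left(-46429 + 30\right) \left(-8194\right) = \left(-46399\right) \left(-8194\right) = 380193406$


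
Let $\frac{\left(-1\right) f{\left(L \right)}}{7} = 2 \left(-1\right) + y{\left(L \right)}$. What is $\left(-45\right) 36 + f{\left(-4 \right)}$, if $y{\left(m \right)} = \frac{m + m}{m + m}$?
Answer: $-1613$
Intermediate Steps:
$y{\left(m \right)} = 1$ ($y{\left(m \right)} = \frac{2 m}{2 m} = 2 m \frac{1}{2 m} = 1$)
$f{\left(L \right)} = 7$ ($f{\left(L \right)} = - 7 \left(2 \left(-1\right) + 1\right) = - 7 \left(-2 + 1\right) = \left(-7\right) \left(-1\right) = 7$)
$\left(-45\right) 36 + f{\left(-4 \right)} = \left(-45\right) 36 + 7 = -1620 + 7 = -1613$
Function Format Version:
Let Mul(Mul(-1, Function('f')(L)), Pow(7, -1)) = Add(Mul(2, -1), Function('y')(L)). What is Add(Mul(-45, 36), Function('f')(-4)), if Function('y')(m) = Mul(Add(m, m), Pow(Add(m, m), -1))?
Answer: -1613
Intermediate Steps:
Function('y')(m) = 1 (Function('y')(m) = Mul(Mul(2, m), Pow(Mul(2, m), -1)) = Mul(Mul(2, m), Mul(Rational(1, 2), Pow(m, -1))) = 1)
Function('f')(L) = 7 (Function('f')(L) = Mul(-7, Add(Mul(2, -1), 1)) = Mul(-7, Add(-2, 1)) = Mul(-7, -1) = 7)
Add(Mul(-45, 36), Function('f')(-4)) = Add(Mul(-45, 36), 7) = Add(-1620, 7) = -1613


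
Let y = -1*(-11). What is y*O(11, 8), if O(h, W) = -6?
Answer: -66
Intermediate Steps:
y = 11
y*O(11, 8) = 11*(-6) = -66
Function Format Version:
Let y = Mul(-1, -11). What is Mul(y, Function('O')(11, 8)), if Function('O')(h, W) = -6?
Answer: -66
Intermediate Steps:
y = 11
Mul(y, Function('O')(11, 8)) = Mul(11, -6) = -66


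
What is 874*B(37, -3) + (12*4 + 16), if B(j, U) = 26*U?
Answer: -68108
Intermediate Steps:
874*B(37, -3) + (12*4 + 16) = 874*(26*(-3)) + (12*4 + 16) = 874*(-78) + (48 + 16) = -68172 + 64 = -68108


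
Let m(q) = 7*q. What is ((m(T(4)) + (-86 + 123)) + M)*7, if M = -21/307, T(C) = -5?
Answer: 4151/307 ≈ 13.521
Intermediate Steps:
M = -21/307 (M = -21*1/307 = -21/307 ≈ -0.068404)
((m(T(4)) + (-86 + 123)) + M)*7 = ((7*(-5) + (-86 + 123)) - 21/307)*7 = ((-35 + 37) - 21/307)*7 = (2 - 21/307)*7 = (593/307)*7 = 4151/307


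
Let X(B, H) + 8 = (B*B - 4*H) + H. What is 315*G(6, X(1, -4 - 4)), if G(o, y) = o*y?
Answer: 32130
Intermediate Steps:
X(B, H) = -8 + B² - 3*H (X(B, H) = -8 + ((B*B - 4*H) + H) = -8 + ((B² - 4*H) + H) = -8 + (B² - 3*H) = -8 + B² - 3*H)
315*G(6, X(1, -4 - 4)) = 315*(6*(-8 + 1² - 3*(-4 - 4))) = 315*(6*(-8 + 1 - 3*(-8))) = 315*(6*(-8 + 1 + 24)) = 315*(6*17) = 315*102 = 32130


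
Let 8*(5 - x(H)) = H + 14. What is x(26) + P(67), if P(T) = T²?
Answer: 4489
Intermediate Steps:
x(H) = 13/4 - H/8 (x(H) = 5 - (H + 14)/8 = 5 - (14 + H)/8 = 5 + (-7/4 - H/8) = 13/4 - H/8)
x(26) + P(67) = (13/4 - ⅛*26) + 67² = (13/4 - 13/4) + 4489 = 0 + 4489 = 4489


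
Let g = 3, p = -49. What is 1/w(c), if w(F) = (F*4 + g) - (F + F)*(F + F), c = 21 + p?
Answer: -1/3245 ≈ -0.00030817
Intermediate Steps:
c = -28 (c = 21 - 49 = -28)
w(F) = 3 - 4*F² + 4*F (w(F) = (F*4 + 3) - (F + F)*(F + F) = (4*F + 3) - 2*F*2*F = (3 + 4*F) - 4*F² = 3 - 4*F² + 4*F)
1/w(c) = 1/(3 - 4*(-28)² + 4*(-28)) = 1/(3 - 4*784 - 112) = 1/(3 - 3136 - 112) = 1/(-3245) = -1/3245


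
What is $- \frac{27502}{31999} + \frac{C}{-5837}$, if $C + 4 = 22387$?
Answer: $- \frac{876762791}{186778163} \approx -4.6941$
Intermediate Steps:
$C = 22383$ ($C = -4 + 22387 = 22383$)
$- \frac{27502}{31999} + \frac{C}{-5837} = - \frac{27502}{31999} + \frac{22383}{-5837} = \left(-27502\right) \frac{1}{31999} + 22383 \left(- \frac{1}{5837}\right) = - \frac{27502}{31999} - \frac{22383}{5837} = - \frac{876762791}{186778163}$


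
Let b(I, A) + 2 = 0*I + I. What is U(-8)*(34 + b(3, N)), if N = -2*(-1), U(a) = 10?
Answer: 350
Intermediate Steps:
N = 2
b(I, A) = -2 + I (b(I, A) = -2 + (0*I + I) = -2 + (0 + I) = -2 + I)
U(-8)*(34 + b(3, N)) = 10*(34 + (-2 + 3)) = 10*(34 + 1) = 10*35 = 350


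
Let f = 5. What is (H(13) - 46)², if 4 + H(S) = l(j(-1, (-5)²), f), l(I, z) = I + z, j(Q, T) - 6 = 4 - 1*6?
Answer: 1681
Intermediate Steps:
j(Q, T) = 4 (j(Q, T) = 6 + (4 - 1*6) = 6 + (4 - 6) = 6 - 2 = 4)
H(S) = 5 (H(S) = -4 + (4 + 5) = -4 + 9 = 5)
(H(13) - 46)² = (5 - 46)² = (-41)² = 1681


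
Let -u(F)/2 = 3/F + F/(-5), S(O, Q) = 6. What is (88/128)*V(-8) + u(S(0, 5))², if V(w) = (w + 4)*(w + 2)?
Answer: 923/50 ≈ 18.460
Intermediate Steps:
u(F) = -6/F + 2*F/5 (u(F) = -2*(3/F + F/(-5)) = -2*(3/F + F*(-⅕)) = -2*(3/F - F/5) = -6/F + 2*F/5)
V(w) = (2 + w)*(4 + w) (V(w) = (4 + w)*(2 + w) = (2 + w)*(4 + w))
(88/128)*V(-8) + u(S(0, 5))² = (88/128)*(8 + (-8)² + 6*(-8)) + (-6/6 + (⅖)*6)² = (88*(1/128))*(8 + 64 - 48) + (-6*⅙ + 12/5)² = (11/16)*24 + (-1 + 12/5)² = 33/2 + (7/5)² = 33/2 + 49/25 = 923/50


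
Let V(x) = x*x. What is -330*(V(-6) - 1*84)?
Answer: 15840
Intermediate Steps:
V(x) = x**2
-330*(V(-6) - 1*84) = -330*((-6)**2 - 1*84) = -330*(36 - 84) = -330*(-48) = 15840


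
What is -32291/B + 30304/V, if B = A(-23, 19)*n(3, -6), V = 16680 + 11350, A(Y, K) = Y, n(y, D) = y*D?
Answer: -446285437/5802210 ≈ -76.917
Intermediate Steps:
n(y, D) = D*y
V = 28030
B = 414 (B = -(-138)*3 = -23*(-18) = 414)
-32291/B + 30304/V = -32291/414 + 30304/28030 = -32291*1/414 + 30304*(1/28030) = -32291/414 + 15152/14015 = -446285437/5802210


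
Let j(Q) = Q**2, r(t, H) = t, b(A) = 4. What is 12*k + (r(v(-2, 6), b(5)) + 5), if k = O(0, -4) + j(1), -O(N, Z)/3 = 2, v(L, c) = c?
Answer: -49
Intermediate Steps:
O(N, Z) = -6 (O(N, Z) = -3*2 = -6)
k = -5 (k = -6 + 1**2 = -6 + 1 = -5)
12*k + (r(v(-2, 6), b(5)) + 5) = 12*(-5) + (6 + 5) = -60 + 11 = -49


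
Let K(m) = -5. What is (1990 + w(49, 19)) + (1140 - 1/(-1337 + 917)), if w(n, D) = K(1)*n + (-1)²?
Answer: 1212121/420 ≈ 2886.0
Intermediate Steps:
w(n, D) = 1 - 5*n (w(n, D) = -5*n + (-1)² = -5*n + 1 = 1 - 5*n)
(1990 + w(49, 19)) + (1140 - 1/(-1337 + 917)) = (1990 + (1 - 5*49)) + (1140 - 1/(-1337 + 917)) = (1990 + (1 - 245)) + (1140 - 1/(-420)) = (1990 - 244) + (1140 - 1*(-1/420)) = 1746 + (1140 + 1/420) = 1746 + 478801/420 = 1212121/420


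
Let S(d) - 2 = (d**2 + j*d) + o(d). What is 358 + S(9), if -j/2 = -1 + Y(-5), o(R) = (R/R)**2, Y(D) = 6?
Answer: 352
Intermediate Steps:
o(R) = 1 (o(R) = 1**2 = 1)
j = -10 (j = -2*(-1 + 6) = -2*5 = -10)
S(d) = 3 + d**2 - 10*d (S(d) = 2 + ((d**2 - 10*d) + 1) = 2 + (1 + d**2 - 10*d) = 3 + d**2 - 10*d)
358 + S(9) = 358 + (3 + 9**2 - 10*9) = 358 + (3 + 81 - 90) = 358 - 6 = 352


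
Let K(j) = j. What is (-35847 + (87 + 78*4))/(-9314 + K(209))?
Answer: 11816/3035 ≈ 3.8932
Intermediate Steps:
(-35847 + (87 + 78*4))/(-9314 + K(209)) = (-35847 + (87 + 78*4))/(-9314 + 209) = (-35847 + (87 + 312))/(-9105) = (-35847 + 399)*(-1/9105) = -35448*(-1/9105) = 11816/3035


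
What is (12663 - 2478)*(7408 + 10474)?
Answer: 182128170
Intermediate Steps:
(12663 - 2478)*(7408 + 10474) = 10185*17882 = 182128170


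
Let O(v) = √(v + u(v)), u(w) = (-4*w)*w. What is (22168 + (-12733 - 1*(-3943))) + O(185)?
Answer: 13378 + I*√136715 ≈ 13378.0 + 369.75*I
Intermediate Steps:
u(w) = -4*w²
O(v) = √(v - 4*v²)
(22168 + (-12733 - 1*(-3943))) + O(185) = (22168 + (-12733 - 1*(-3943))) + √(185*(1 - 4*185)) = (22168 + (-12733 + 3943)) + √(185*(1 - 740)) = (22168 - 8790) + √(185*(-739)) = 13378 + √(-136715) = 13378 + I*√136715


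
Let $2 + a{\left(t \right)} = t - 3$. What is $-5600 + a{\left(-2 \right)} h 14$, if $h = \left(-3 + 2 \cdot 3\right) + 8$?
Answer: $-6678$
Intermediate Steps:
$a{\left(t \right)} = -5 + t$ ($a{\left(t \right)} = -2 + \left(t - 3\right) = -2 + \left(-3 + t\right) = -5 + t$)
$h = 11$ ($h = \left(-3 + 6\right) + 8 = 3 + 8 = 11$)
$-5600 + a{\left(-2 \right)} h 14 = -5600 + \left(-5 - 2\right) 11 \cdot 14 = -5600 + \left(-7\right) 11 \cdot 14 = -5600 - 1078 = -6678$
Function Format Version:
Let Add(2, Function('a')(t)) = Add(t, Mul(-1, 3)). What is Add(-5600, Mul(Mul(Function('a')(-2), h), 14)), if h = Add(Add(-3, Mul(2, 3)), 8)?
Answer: -6678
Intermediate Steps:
Function('a')(t) = Add(-5, t) (Function('a')(t) = Add(-2, Add(t, Mul(-1, 3))) = Add(-2, Add(t, -3)) = Add(-2, Add(-3, t)) = Add(-5, t))
h = 11 (h = Add(Add(-3, 6), 8) = Add(3, 8) = 11)
Add(-5600, Mul(Mul(Function('a')(-2), h), 14)) = Add(-5600, Mul(Mul(Add(-5, -2), 11), 14)) = Add(-5600, Mul(Mul(-7, 11), 14)) = Add(-5600, Mul(-77, 14)) = Add(-5600, -1078) = -6678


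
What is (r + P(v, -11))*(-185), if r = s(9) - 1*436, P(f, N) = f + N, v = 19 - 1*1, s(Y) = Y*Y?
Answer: 64380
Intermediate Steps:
s(Y) = Y**2
v = 18 (v = 19 - 1 = 18)
P(f, N) = N + f
r = -355 (r = 9**2 - 1*436 = 81 - 436 = -355)
(r + P(v, -11))*(-185) = (-355 + (-11 + 18))*(-185) = (-355 + 7)*(-185) = -348*(-185) = 64380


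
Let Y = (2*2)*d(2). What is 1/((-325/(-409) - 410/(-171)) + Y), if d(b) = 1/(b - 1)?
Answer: 69939/503021 ≈ 0.13904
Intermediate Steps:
d(b) = 1/(-1 + b)
Y = 4 (Y = (2*2)/(-1 + 2) = 4/1 = 4*1 = 4)
1/((-325/(-409) - 410/(-171)) + Y) = 1/((-325/(-409) - 410/(-171)) + 4) = 1/((-325*(-1/409) - 410*(-1/171)) + 4) = 1/((325/409 + 410/171) + 4) = 1/(223265/69939 + 4) = 1/(503021/69939) = 69939/503021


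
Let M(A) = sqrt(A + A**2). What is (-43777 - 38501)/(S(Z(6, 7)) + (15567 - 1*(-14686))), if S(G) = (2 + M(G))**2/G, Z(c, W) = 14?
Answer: -10169190549/3741023837 + 95991*sqrt(210)/3741023837 ≈ -2.7179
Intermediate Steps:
S(G) = (2 + sqrt(G*(1 + G)))**2/G
(-43777 - 38501)/(S(Z(6, 7)) + (15567 - 1*(-14686))) = (-43777 - 38501)/((2 + sqrt(14*(1 + 14)))**2/14 + (15567 - 1*(-14686))) = -82278/((2 + sqrt(14*15))**2/14 + (15567 + 14686)) = -82278/((2 + sqrt(210))**2/14 + 30253) = -82278/(30253 + (2 + sqrt(210))**2/14)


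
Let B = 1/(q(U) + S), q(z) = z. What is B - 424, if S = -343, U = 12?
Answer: -140345/331 ≈ -424.00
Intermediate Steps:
B = -1/331 (B = 1/(12 - 343) = 1/(-331) = -1/331 ≈ -0.0030211)
B - 424 = -1/331 - 424 = -140345/331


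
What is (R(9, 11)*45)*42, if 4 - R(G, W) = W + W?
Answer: -34020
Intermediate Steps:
R(G, W) = 4 - 2*W (R(G, W) = 4 - (W + W) = 4 - 2*W)
(R(9, 11)*45)*42 = ((4 - 2*11)*45)*42 = ((4 - 22)*45)*42 = -18*45*42 = -810*42 = -34020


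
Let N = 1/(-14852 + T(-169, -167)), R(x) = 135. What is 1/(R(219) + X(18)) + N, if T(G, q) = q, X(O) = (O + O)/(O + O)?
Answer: 14883/2042584 ≈ 0.0072864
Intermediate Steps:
X(O) = 1 (X(O) = (2*O)/((2*O)) = (2*O)*(1/(2*O)) = 1)
N = -1/15019 (N = 1/(-14852 - 167) = 1/(-15019) = -1/15019 ≈ -6.6582e-5)
1/(R(219) + X(18)) + N = 1/(135 + 1) - 1/15019 = 1/136 - 1/15019 = 14883/2042584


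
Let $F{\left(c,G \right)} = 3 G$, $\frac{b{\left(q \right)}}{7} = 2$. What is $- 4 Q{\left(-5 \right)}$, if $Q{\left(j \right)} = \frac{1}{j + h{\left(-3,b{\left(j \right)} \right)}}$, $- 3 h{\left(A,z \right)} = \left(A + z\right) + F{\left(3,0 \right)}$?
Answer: $\frac{6}{13} \approx 0.46154$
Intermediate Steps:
$b{\left(q \right)} = 14$ ($b{\left(q \right)} = 7 \cdot 2 = 14$)
$h{\left(A,z \right)} = - \frac{A}{3} - \frac{z}{3}$ ($h{\left(A,z \right)} = - \frac{\left(A + z\right) + 3 \cdot 0}{3} = - \frac{\left(A + z\right) + 0}{3} = - \frac{A + z}{3} = - \frac{A}{3} - \frac{z}{3}$)
$Q{\left(j \right)} = \frac{1}{- \frac{11}{3} + j}$ ($Q{\left(j \right)} = \frac{1}{j - \frac{11}{3}} = \frac{1}{- \frac{11}{3} + j}$)
$- 4 Q{\left(-5 \right)} = - 4 \frac{3}{-11 + 3 \left(-5\right)} = - 4 \frac{3}{-11 - 15} = - 4 \frac{3}{-26} = - 4 \cdot 3 \left(- \frac{1}{26}\right) = \left(-4\right) \left(- \frac{3}{26}\right) = \frac{6}{13}$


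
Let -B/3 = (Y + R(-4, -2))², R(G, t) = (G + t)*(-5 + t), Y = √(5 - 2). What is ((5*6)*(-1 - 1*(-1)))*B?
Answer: 0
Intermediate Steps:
Y = √3 ≈ 1.7320
R(G, t) = (-5 + t)*(G + t)
B = -3*(42 + √3)² (B = -3*(√3 + ((-2)² - 5*(-4) - 5*(-2) - 4*(-2)))² = -3*(√3 + (4 + 20 + 10 + 8))² = -3*(√3 + 42)² = -3*(42 + √3)² ≈ -5737.5)
((5*6)*(-1 - 1*(-1)))*B = ((5*6)*(-1 - 1*(-1)))*(-5301 - 252*√3) = (30*(-1 + 1))*(-5301 - 252*√3) = (30*0)*(-5301 - 252*√3) = 0*(-5301 - 252*√3) = 0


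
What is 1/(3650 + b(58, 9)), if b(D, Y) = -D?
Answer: 1/3592 ≈ 0.00027840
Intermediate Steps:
1/(3650 + b(58, 9)) = 1/(3650 - 1*58) = 1/(3650 - 58) = 1/3592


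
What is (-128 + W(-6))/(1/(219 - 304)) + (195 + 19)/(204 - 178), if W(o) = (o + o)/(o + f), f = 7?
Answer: 154807/13 ≈ 11908.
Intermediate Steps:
W(o) = 2*o/(7 + o) (W(o) = (o + o)/(o + 7) = (2*o)/(7 + o) = 2*o/(7 + o))
(-128 + W(-6))/(1/(219 - 304)) + (195 + 19)/(204 - 178) = (-128 + 2*(-6)/(7 - 6))/(1/(219 - 304)) + (195 + 19)/(204 - 178) = (-128 + 2*(-6)/1)/(1/(-85)) + 214/26 = (-128 + 2*(-6)*1)/(-1/85) + 214*(1/26) = (-128 - 12)*(-85) + 107/13 = -140*(-85) + 107/13 = 11900 + 107/13 = 154807/13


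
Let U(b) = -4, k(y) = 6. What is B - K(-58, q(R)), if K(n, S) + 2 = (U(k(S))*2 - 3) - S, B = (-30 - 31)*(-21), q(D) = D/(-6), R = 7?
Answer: 7757/6 ≈ 1292.8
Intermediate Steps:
q(D) = -D/6 (q(D) = D*(-⅙) = -D/6)
B = 1281 (B = -61*(-21) = 1281)
K(n, S) = -13 - S (K(n, S) = -2 + ((-4*2 - 3) - S) = -2 + ((-8 - 3) - S) = -2 + (-11 - S) = -13 - S)
B - K(-58, q(R)) = 1281 - (-13 - (-1)*7/6) = 1281 - (-13 - 1*(-7/6)) = 1281 - (-13 + 7/6) = 1281 - 1*(-71/6) = 1281 + 71/6 = 7757/6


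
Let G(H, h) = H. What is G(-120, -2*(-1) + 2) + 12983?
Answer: 12863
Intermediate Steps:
G(-120, -2*(-1) + 2) + 12983 = -120 + 12983 = 12863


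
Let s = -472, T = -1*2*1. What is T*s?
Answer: 944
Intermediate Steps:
T = -2 (T = -2*1 = -2)
T*s = -2*(-472) = 944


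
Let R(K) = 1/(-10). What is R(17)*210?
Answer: -21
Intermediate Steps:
R(K) = -⅒
R(17)*210 = -⅒*210 = -21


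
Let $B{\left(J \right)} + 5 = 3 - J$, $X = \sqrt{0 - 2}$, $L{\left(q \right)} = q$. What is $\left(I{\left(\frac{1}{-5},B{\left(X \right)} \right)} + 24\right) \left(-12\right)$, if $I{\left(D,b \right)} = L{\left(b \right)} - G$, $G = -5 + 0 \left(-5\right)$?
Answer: $-324 + 12 i \sqrt{2} \approx -324.0 + 16.971 i$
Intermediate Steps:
$X = i \sqrt{2}$ ($X = \sqrt{-2} = i \sqrt{2} \approx 1.4142 i$)
$B{\left(J \right)} = -2 - J$ ($B{\left(J \right)} = -5 - \left(-3 + J\right) = -2 - J$)
$G = -5$ ($G = -5 + 0 = -5$)
$I{\left(D,b \right)} = 5 + b$ ($I{\left(D,b \right)} = b - -5 = b + 5 = 5 + b$)
$\left(I{\left(\frac{1}{-5},B{\left(X \right)} \right)} + 24\right) \left(-12\right) = \left(\left(5 - \left(2 + i \sqrt{2}\right)\right) + 24\right) \left(-12\right) = \left(\left(3 - i \sqrt{2}\right) + 24\right) \left(-12\right) = \left(27 - i \sqrt{2}\right) \left(-12\right) = -324 + 12 i \sqrt{2}$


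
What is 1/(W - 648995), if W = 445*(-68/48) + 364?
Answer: -12/7791137 ≈ -1.5402e-6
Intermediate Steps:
W = -3197/12 (W = 445*(-68*1/48) + 364 = 445*(-17/12) + 364 = -7565/12 + 364 = -3197/12 ≈ -266.42)
1/(W - 648995) = 1/(-3197/12 - 648995) = 1/(-7791137/12) = -12/7791137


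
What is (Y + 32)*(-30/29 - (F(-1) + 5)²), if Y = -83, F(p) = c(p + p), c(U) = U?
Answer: 14841/29 ≈ 511.76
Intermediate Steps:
F(p) = 2*p (F(p) = p + p = 2*p)
(Y + 32)*(-30/29 - (F(-1) + 5)²) = (-83 + 32)*(-30/29 - (2*(-1) + 5)²) = -51*(-30*1/29 - (-2 + 5)²) = -51*(-30/29 - 1*3²) = -51*(-30/29 - 1*9) = -51*(-30/29 - 9) = -51*(-291/29) = 14841/29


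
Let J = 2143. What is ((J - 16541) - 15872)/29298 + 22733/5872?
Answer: 81380999/28672976 ≈ 2.8382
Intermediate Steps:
((J - 16541) - 15872)/29298 + 22733/5872 = ((2143 - 16541) - 15872)/29298 + 22733/5872 = (-14398 - 15872)*(1/29298) + 22733*(1/5872) = -30270*1/29298 + 22733/5872 = -5045/4883 + 22733/5872 = 81380999/28672976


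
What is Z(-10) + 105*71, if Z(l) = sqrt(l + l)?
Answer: 7455 + 2*I*sqrt(5) ≈ 7455.0 + 4.4721*I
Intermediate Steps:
Z(l) = sqrt(2)*sqrt(l) (Z(l) = sqrt(2*l) = sqrt(2)*sqrt(l))
Z(-10) + 105*71 = sqrt(2)*sqrt(-10) + 105*71 = sqrt(2)*(I*sqrt(10)) + 7455 = 2*I*sqrt(5) + 7455 = 7455 + 2*I*sqrt(5)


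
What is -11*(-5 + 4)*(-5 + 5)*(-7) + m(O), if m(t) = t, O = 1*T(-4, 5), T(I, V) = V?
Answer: 5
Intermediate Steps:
O = 5 (O = 1*5 = 5)
-11*(-5 + 4)*(-5 + 5)*(-7) + m(O) = -11*(-5 + 4)*(-5 + 5)*(-7) + 5 = -11*(-1*0)*(-7) + 5 = -0*(-7) + 5 = -11*0 + 5 = 0 + 5 = 5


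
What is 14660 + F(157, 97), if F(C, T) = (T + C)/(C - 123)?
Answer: 249347/17 ≈ 14667.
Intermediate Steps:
F(C, T) = (C + T)/(-123 + C)
14660 + F(157, 97) = 14660 + (157 + 97)/(-123 + 157) = 14660 + 254/34 = 14660 + (1/34)*254 = 14660 + 127/17 = 249347/17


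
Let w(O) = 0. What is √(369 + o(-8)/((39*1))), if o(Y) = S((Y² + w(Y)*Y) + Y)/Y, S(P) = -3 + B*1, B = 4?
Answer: √8979906/156 ≈ 19.209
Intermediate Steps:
S(P) = 1 (S(P) = -3 + 4*1 = -3 + 4 = 1)
o(Y) = 1/Y
√(369 + o(-8)/((39*1))) = √(369 + 1/((-8)*((39*1)))) = √(369 - ⅛/39) = √(369 - ⅛*1/39) = √(369 - 1/312) = √(115127/312) = √8979906/156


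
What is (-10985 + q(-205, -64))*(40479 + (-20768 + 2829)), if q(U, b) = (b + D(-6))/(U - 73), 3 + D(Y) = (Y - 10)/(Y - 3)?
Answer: -309743361410/1251 ≈ -2.4760e+8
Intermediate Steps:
D(Y) = -3 + (-10 + Y)/(-3 + Y) (D(Y) = -3 + (Y - 10)/(Y - 3) = -3 + (-10 + Y)/(-3 + Y))
q(U, b) = (-11/9 + b)/(-73 + U) (q(U, b) = (b + (-1 - 2*(-6))/(-3 - 6))/(U - 73) = (b + (-1 + 12)/(-9))/(-73 + U) = (b - ⅑*11)/(-73 + U) = (b - 11/9)/(-73 + U) = (-11/9 + b)/(-73 + U))
(-10985 + q(-205, -64))*(40479 + (-20768 + 2829)) = (-10985 + (-11/9 - 64)/(-73 - 205))*(40479 + (-20768 + 2829)) = (-10985 - 587/9/(-278))*(40479 - 17939) = (-10985 - 1/278*(-587/9))*22540 = (-10985 + 587/2502)*22540 = -27483883/2502*22540 = -309743361410/1251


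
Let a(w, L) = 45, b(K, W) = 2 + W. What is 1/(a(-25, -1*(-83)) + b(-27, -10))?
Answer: 1/37 ≈ 0.027027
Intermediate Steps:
1/(a(-25, -1*(-83)) + b(-27, -10)) = 1/(45 + (2 - 10)) = 1/(45 - 8) = 1/37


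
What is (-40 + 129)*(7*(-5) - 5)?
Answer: -3560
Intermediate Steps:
(-40 + 129)*(7*(-5) - 5) = 89*(-35 - 5) = 89*(-40) = -3560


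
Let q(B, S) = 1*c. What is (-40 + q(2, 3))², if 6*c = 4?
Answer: 13924/9 ≈ 1547.1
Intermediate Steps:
c = ⅔ (c = (⅙)*4 = ⅔ ≈ 0.66667)
q(B, S) = ⅔ (q(B, S) = 1*(⅔) = ⅔)
(-40 + q(2, 3))² = (-40 + ⅔)² = (-118/3)² = 13924/9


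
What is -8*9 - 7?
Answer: -79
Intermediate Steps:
-8*9 - 7 = -72 - 7 = -79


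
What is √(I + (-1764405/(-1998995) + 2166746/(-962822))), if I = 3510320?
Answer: 2*√32508877489142323185394684654/192467636389 ≈ 1873.6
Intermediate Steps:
√(I + (-1764405/(-1998995) + 2166746/(-962822))) = √(3510320 + (-1764405/(-1998995) + 2166746/(-962822))) = √(3510320 + (-1764405*(-1/1998995) + 2166746*(-1/962822))) = √(3510320 + (352881/399799 - 1083373/481411)) = √(3510320 - 263250646936/192467636389) = √(675622730118387544/192467636389) = 2*√32508877489142323185394684654/192467636389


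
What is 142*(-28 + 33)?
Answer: 710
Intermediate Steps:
142*(-28 + 33) = 142*5 = 710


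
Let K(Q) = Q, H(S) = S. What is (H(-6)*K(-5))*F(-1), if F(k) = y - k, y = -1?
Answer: 0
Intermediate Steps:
F(k) = -1 - k
(H(-6)*K(-5))*F(-1) = (-6*(-5))*(-1 - 1*(-1)) = 30*(-1 + 1) = 30*0 = 0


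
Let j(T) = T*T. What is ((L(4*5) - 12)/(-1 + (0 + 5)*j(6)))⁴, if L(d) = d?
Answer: 4096/1026625681 ≈ 3.9898e-6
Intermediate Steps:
j(T) = T²
((L(4*5) - 12)/(-1 + (0 + 5)*j(6)))⁴ = ((4*5 - 12)/(-1 + (0 + 5)*6²))⁴ = ((20 - 12)/(-1 + 5*36))⁴ = (8/(-1 + 180))⁴ = (8/179)⁴ = 4096/1026625681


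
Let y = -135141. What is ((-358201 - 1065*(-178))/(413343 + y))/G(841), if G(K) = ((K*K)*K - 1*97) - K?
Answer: -168631/165480776595366 ≈ -1.0190e-9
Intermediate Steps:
G(K) = -97 + K³ - K (G(K) = (K²*K - 97) - K = (K³ - 97) - K = (-97 + K³) - K = -97 + K³ - K)
((-358201 - 1065*(-178))/(413343 + y))/G(841) = ((-358201 - 1065*(-178))/(413343 - 135141))/(-97 + 841³ - 1*841) = ((-358201 + 189570)/278202)/(-97 + 594823321 - 841) = -168631*1/278202/594822383 = -168631/278202*1/594822383 = -168631/165480776595366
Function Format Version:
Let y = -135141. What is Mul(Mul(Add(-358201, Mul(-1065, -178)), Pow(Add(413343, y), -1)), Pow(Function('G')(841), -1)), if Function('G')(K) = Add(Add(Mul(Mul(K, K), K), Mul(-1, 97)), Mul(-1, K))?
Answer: Rational(-168631, 165480776595366) ≈ -1.0190e-9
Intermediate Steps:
Function('G')(K) = Add(-97, Pow(K, 3), Mul(-1, K)) (Function('G')(K) = Add(Add(Mul(Pow(K, 2), K), -97), Mul(-1, K)) = Add(Add(Pow(K, 3), -97), Mul(-1, K)) = Add(Add(-97, Pow(K, 3)), Mul(-1, K)) = Add(-97, Pow(K, 3), Mul(-1, K)))
Mul(Mul(Add(-358201, Mul(-1065, -178)), Pow(Add(413343, y), -1)), Pow(Function('G')(841), -1)) = Mul(Mul(Add(-358201, Mul(-1065, -178)), Pow(Add(413343, -135141), -1)), Pow(Add(-97, Pow(841, 3), Mul(-1, 841)), -1)) = Mul(Mul(Add(-358201, 189570), Pow(278202, -1)), Pow(Add(-97, 594823321, -841), -1)) = Mul(Mul(-168631, Rational(1, 278202)), Pow(594822383, -1)) = Mul(Rational(-168631, 278202), Rational(1, 594822383)) = Rational(-168631, 165480776595366)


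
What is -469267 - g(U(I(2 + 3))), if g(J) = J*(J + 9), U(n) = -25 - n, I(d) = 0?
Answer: -469667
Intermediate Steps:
g(J) = J*(9 + J)
-469267 - g(U(I(2 + 3))) = -469267 - (-25 - 1*0)*(9 + (-25 - 1*0)) = -469267 - (-25 + 0)*(9 + (-25 + 0)) = -469267 - (-25)*(9 - 25) = -469267 - (-25)*(-16) = -469267 - 1*400 = -469267 - 400 = -469667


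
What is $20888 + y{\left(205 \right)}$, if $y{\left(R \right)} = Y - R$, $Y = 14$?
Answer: $20697$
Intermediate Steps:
$y{\left(R \right)} = 14 - R$
$20888 + y{\left(205 \right)} = 20888 + \left(14 - 205\right) = 20888 - 191 = 20697$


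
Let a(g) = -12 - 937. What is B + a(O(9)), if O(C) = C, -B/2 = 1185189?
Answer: -2371327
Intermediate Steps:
B = -2370378 (B = -2*1185189 = -2370378)
a(g) = -949
B + a(O(9)) = -2370378 - 949 = -2371327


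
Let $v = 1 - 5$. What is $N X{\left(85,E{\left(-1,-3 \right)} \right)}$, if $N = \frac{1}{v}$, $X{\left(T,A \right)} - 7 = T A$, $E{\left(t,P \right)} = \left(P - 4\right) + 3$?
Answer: $\frac{333}{4} \approx 83.25$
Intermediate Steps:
$E{\left(t,P \right)} = -1 + P$ ($E{\left(t,P \right)} = \left(-4 + P\right) + 3 = -1 + P$)
$X{\left(T,A \right)} = 7 + A T$ ($X{\left(T,A \right)} = 7 + T A = 7 + A T$)
$v = -4$ ($v = 1 - 5 = -4$)
$N = - \frac{1}{4}$ ($N = \frac{1}{-4} = - \frac{1}{4} \approx -0.25$)
$N X{\left(85,E{\left(-1,-3 \right)} \right)} = - \frac{7 + \left(-1 - 3\right) 85}{4} = - \frac{7 - 340}{4} = \left(- \frac{1}{4}\right) \left(-333\right) = \frac{333}{4}$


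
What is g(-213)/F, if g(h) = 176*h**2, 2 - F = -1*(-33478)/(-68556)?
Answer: 273707910432/85295 ≈ 3.2090e+6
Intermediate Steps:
F = 85295/34278 (F = 2 - (-1*(-33478))/(-68556) = 2 - 33478*(-1)/68556 = 2 - 1*(-16739/34278) = 2 + 16739/34278 = 85295/34278 ≈ 2.4883)
g(-213)/F = (176*(-213)**2)/(85295/34278) = (176*45369)*(34278/85295) = 7984944*(34278/85295) = 273707910432/85295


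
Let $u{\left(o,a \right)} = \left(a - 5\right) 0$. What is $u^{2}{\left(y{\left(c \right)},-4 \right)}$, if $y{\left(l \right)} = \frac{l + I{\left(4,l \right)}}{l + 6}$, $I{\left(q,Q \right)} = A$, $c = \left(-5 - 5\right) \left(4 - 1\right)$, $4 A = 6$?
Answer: $0$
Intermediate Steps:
$A = \frac{3}{2}$ ($A = \frac{1}{4} \cdot 6 = \frac{3}{2} \approx 1.5$)
$c = -30$ ($c = \left(-10\right) 3 = -30$)
$I{\left(q,Q \right)} = \frac{3}{2}$
$y{\left(l \right)} = \frac{\frac{3}{2} + l}{6 + l}$ ($y{\left(l \right)} = \frac{l + \frac{3}{2}}{l + 6} = \frac{\frac{3}{2} + l}{6 + l}$)
$u{\left(o,a \right)} = 0$ ($u{\left(o,a \right)} = \left(-5 + a\right) 0 = 0$)
$u^{2}{\left(y{\left(c \right)},-4 \right)} = 0^{2} = 0$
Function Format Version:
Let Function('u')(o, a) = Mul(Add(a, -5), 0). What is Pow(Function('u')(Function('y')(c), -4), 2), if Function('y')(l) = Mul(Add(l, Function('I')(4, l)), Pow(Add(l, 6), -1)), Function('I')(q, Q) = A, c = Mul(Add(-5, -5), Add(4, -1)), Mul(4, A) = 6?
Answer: 0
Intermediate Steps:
A = Rational(3, 2) (A = Mul(Rational(1, 4), 6) = Rational(3, 2) ≈ 1.5000)
c = -30 (c = Mul(-10, 3) = -30)
Function('I')(q, Q) = Rational(3, 2)
Function('y')(l) = Mul(Pow(Add(6, l), -1), Add(Rational(3, 2), l)) (Function('y')(l) = Mul(Add(l, Rational(3, 2)), Pow(Add(l, 6), -1)) = Mul(Add(Rational(3, 2), l), Pow(Add(6, l), -1)) = Mul(Pow(Add(6, l), -1), Add(Rational(3, 2), l)))
Function('u')(o, a) = 0 (Function('u')(o, a) = Mul(Add(-5, a), 0) = 0)
Pow(Function('u')(Function('y')(c), -4), 2) = Pow(0, 2) = 0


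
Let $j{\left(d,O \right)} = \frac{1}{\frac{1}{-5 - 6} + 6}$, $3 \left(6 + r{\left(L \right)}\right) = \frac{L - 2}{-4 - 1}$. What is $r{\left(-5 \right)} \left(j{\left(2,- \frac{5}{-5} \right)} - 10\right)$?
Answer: $\frac{17679}{325} \approx 54.397$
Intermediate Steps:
$r{\left(L \right)} = - \frac{88}{15} - \frac{L}{15}$ ($r{\left(L \right)} = -6 + \frac{\left(L - 2\right) \frac{1}{-4 - 1}}{3} = -6 + \frac{\left(-2 + L\right) \frac{1}{-5}}{3} = -6 + \frac{\left(-2 + L\right) \left(- \frac{1}{5}\right)}{3} = -6 + \frac{\frac{2}{5} - \frac{L}{5}}{3} = -6 - \left(- \frac{2}{15} + \frac{L}{15}\right) = - \frac{88}{15} - \frac{L}{15}$)
$j{\left(d,O \right)} = \frac{11}{65}$ ($j{\left(d,O \right)} = \frac{1}{\frac{1}{-11} + 6} = \frac{1}{- \frac{1}{11} + 6} = \frac{1}{\frac{65}{11}} = \frac{11}{65}$)
$r{\left(-5 \right)} \left(j{\left(2,- \frac{5}{-5} \right)} - 10\right) = \left(- \frac{88}{15} - - \frac{1}{3}\right) \left(\frac{11}{65} - 10\right) = \left(- \frac{88}{15} + \frac{1}{3}\right) \left(- \frac{639}{65}\right) = \left(- \frac{83}{15}\right) \left(- \frac{639}{65}\right) = \frac{17679}{325}$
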